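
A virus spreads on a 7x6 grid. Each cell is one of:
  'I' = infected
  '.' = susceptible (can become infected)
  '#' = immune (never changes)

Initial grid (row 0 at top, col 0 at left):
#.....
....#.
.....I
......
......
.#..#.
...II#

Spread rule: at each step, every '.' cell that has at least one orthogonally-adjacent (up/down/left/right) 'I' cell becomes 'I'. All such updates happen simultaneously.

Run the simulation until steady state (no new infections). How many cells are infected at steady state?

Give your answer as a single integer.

Step 0 (initial): 3 infected
Step 1: +5 new -> 8 infected
Step 2: +7 new -> 15 infected
Step 3: +8 new -> 23 infected
Step 4: +6 new -> 29 infected
Step 5: +5 new -> 34 infected
Step 6: +3 new -> 37 infected
Step 7: +0 new -> 37 infected

Answer: 37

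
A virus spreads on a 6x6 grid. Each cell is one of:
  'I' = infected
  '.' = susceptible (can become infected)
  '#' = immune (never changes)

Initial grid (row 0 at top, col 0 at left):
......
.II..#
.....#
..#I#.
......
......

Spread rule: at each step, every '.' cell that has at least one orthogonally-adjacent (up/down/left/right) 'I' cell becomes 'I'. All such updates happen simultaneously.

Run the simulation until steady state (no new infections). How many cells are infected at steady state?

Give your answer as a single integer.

Step 0 (initial): 3 infected
Step 1: +8 new -> 11 infected
Step 2: +9 new -> 20 infected
Step 3: +6 new -> 26 infected
Step 4: +5 new -> 31 infected
Step 5: +1 new -> 32 infected
Step 6: +0 new -> 32 infected

Answer: 32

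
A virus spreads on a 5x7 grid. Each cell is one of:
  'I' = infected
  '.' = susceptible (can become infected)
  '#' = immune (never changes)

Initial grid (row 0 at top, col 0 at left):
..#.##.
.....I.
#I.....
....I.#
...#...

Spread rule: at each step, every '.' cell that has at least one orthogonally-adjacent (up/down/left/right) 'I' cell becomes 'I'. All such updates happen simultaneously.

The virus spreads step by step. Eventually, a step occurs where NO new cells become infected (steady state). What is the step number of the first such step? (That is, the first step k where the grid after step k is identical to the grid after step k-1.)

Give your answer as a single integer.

Answer: 4

Derivation:
Step 0 (initial): 3 infected
Step 1: +10 new -> 13 infected
Step 2: +11 new -> 24 infected
Step 3: +5 new -> 29 infected
Step 4: +0 new -> 29 infected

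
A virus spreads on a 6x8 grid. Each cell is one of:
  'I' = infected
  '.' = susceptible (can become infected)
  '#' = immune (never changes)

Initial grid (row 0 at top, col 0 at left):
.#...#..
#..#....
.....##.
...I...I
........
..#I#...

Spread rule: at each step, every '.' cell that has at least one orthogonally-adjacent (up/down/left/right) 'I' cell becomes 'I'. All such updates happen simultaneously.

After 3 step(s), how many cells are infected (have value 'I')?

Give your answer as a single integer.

Answer: 28

Derivation:
Step 0 (initial): 3 infected
Step 1: +7 new -> 10 infected
Step 2: +9 new -> 19 infected
Step 3: +9 new -> 28 infected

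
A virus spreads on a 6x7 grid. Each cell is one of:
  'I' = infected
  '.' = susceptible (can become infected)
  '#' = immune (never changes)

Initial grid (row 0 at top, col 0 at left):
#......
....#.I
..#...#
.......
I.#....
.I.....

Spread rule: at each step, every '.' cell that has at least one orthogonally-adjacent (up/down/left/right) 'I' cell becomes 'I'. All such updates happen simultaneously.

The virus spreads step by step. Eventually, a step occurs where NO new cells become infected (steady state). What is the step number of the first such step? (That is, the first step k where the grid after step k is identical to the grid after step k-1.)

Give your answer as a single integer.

Step 0 (initial): 3 infected
Step 1: +6 new -> 9 infected
Step 2: +5 new -> 14 infected
Step 3: +8 new -> 22 infected
Step 4: +9 new -> 31 infected
Step 5: +6 new -> 37 infected
Step 6: +0 new -> 37 infected

Answer: 6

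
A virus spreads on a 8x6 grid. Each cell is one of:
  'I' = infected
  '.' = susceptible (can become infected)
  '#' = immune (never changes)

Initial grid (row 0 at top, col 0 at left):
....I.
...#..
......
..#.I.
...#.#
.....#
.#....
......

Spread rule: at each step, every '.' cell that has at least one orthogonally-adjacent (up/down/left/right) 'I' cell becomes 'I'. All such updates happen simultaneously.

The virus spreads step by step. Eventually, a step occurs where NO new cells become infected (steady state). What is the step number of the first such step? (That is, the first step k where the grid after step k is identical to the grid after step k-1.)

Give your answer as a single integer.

Step 0 (initial): 2 infected
Step 1: +7 new -> 9 infected
Step 2: +5 new -> 14 infected
Step 3: +5 new -> 19 infected
Step 4: +7 new -> 26 infected
Step 5: +8 new -> 34 infected
Step 6: +4 new -> 38 infected
Step 7: +3 new -> 41 infected
Step 8: +1 new -> 42 infected
Step 9: +0 new -> 42 infected

Answer: 9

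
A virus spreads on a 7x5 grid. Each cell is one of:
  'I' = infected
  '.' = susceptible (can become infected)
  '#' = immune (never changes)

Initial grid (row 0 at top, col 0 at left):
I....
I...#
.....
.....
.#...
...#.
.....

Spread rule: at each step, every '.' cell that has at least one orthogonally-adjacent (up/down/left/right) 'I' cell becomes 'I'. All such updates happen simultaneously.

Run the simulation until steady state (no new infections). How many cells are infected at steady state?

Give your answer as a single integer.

Step 0 (initial): 2 infected
Step 1: +3 new -> 5 infected
Step 2: +4 new -> 9 infected
Step 3: +5 new -> 14 infected
Step 4: +4 new -> 18 infected
Step 5: +5 new -> 23 infected
Step 6: +4 new -> 27 infected
Step 7: +2 new -> 29 infected
Step 8: +2 new -> 31 infected
Step 9: +1 new -> 32 infected
Step 10: +0 new -> 32 infected

Answer: 32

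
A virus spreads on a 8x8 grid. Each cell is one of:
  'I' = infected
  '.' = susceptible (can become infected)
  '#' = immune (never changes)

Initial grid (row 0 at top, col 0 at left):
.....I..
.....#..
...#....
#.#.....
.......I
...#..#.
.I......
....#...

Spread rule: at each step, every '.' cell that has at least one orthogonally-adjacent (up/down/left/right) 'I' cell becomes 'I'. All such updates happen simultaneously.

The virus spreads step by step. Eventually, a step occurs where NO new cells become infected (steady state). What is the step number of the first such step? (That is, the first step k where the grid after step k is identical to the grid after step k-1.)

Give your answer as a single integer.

Answer: 7

Derivation:
Step 0 (initial): 3 infected
Step 1: +9 new -> 12 infected
Step 2: +14 new -> 26 infected
Step 3: +15 new -> 41 infected
Step 4: +9 new -> 50 infected
Step 5: +6 new -> 56 infected
Step 6: +1 new -> 57 infected
Step 7: +0 new -> 57 infected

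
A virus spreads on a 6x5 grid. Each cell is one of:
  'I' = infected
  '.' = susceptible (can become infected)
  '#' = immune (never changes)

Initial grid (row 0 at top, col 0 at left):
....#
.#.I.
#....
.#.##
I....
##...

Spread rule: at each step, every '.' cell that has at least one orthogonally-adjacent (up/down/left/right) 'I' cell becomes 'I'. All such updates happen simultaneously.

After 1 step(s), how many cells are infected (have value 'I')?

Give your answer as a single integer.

Step 0 (initial): 2 infected
Step 1: +6 new -> 8 infected

Answer: 8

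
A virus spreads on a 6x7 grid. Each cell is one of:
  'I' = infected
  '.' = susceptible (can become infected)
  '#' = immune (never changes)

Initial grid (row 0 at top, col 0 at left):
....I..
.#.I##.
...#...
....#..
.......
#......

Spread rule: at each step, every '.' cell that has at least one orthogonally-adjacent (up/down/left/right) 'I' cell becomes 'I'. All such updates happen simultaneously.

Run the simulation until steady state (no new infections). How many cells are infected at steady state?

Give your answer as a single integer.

Step 0 (initial): 2 infected
Step 1: +3 new -> 5 infected
Step 2: +3 new -> 8 infected
Step 3: +4 new -> 12 infected
Step 4: +6 new -> 18 infected
Step 5: +7 new -> 25 infected
Step 6: +7 new -> 32 infected
Step 7: +3 new -> 35 infected
Step 8: +1 new -> 36 infected
Step 9: +0 new -> 36 infected

Answer: 36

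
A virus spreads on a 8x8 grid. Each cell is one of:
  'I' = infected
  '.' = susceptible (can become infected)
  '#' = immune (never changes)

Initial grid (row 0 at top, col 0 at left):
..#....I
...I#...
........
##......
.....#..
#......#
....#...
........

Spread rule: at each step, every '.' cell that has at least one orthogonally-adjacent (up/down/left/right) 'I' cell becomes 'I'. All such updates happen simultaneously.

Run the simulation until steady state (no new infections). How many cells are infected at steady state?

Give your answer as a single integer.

Answer: 56

Derivation:
Step 0 (initial): 2 infected
Step 1: +5 new -> 7 infected
Step 2: +8 new -> 15 infected
Step 3: +10 new -> 25 infected
Step 4: +8 new -> 33 infected
Step 5: +5 new -> 38 infected
Step 6: +6 new -> 44 infected
Step 7: +5 new -> 49 infected
Step 8: +5 new -> 54 infected
Step 9: +2 new -> 56 infected
Step 10: +0 new -> 56 infected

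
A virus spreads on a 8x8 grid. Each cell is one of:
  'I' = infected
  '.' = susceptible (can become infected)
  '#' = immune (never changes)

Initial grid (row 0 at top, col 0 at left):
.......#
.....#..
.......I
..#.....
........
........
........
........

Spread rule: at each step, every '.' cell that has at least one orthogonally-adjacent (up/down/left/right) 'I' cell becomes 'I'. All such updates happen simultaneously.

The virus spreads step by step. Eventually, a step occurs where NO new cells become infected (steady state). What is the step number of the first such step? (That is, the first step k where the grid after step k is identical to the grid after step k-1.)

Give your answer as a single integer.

Answer: 13

Derivation:
Step 0 (initial): 1 infected
Step 1: +3 new -> 4 infected
Step 2: +4 new -> 8 infected
Step 3: +5 new -> 13 infected
Step 4: +7 new -> 20 infected
Step 5: +8 new -> 28 infected
Step 6: +7 new -> 35 infected
Step 7: +8 new -> 43 infected
Step 8: +7 new -> 50 infected
Step 9: +5 new -> 55 infected
Step 10: +3 new -> 58 infected
Step 11: +2 new -> 60 infected
Step 12: +1 new -> 61 infected
Step 13: +0 new -> 61 infected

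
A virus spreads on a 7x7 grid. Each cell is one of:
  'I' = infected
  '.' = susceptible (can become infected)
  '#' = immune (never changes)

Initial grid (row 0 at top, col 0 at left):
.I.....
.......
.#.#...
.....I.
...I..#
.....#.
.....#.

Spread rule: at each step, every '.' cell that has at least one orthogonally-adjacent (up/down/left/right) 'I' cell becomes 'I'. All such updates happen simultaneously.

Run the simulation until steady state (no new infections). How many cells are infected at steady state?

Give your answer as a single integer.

Answer: 42

Derivation:
Step 0 (initial): 3 infected
Step 1: +11 new -> 14 infected
Step 2: +11 new -> 25 infected
Step 3: +12 new -> 37 infected
Step 4: +4 new -> 41 infected
Step 5: +1 new -> 42 infected
Step 6: +0 new -> 42 infected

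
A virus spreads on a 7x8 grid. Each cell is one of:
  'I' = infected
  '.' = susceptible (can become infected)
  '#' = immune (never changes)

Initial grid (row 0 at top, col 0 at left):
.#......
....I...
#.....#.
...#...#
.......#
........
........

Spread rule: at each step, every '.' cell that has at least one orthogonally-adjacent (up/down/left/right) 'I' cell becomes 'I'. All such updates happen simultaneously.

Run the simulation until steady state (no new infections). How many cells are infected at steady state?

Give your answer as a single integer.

Step 0 (initial): 1 infected
Step 1: +4 new -> 5 infected
Step 2: +7 new -> 12 infected
Step 3: +7 new -> 19 infected
Step 4: +9 new -> 28 infected
Step 5: +7 new -> 35 infected
Step 6: +6 new -> 41 infected
Step 7: +5 new -> 46 infected
Step 8: +3 new -> 49 infected
Step 9: +1 new -> 50 infected
Step 10: +0 new -> 50 infected

Answer: 50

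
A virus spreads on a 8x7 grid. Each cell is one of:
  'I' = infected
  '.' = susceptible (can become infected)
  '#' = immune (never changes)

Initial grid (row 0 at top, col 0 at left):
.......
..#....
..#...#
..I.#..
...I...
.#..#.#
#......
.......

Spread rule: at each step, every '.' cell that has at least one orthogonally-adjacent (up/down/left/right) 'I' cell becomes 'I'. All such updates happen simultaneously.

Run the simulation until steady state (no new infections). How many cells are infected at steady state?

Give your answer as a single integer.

Answer: 48

Derivation:
Step 0 (initial): 2 infected
Step 1: +5 new -> 7 infected
Step 2: +7 new -> 14 infected
Step 3: +11 new -> 25 infected
Step 4: +11 new -> 36 infected
Step 5: +7 new -> 43 infected
Step 6: +4 new -> 47 infected
Step 7: +1 new -> 48 infected
Step 8: +0 new -> 48 infected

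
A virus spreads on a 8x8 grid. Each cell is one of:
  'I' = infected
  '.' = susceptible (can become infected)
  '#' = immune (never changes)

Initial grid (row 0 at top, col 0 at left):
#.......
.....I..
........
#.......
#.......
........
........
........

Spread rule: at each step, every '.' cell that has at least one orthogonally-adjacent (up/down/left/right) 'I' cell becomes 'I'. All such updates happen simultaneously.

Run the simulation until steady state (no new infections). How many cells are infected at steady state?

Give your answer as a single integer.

Step 0 (initial): 1 infected
Step 1: +4 new -> 5 infected
Step 2: +7 new -> 12 infected
Step 3: +8 new -> 20 infected
Step 4: +8 new -> 28 infected
Step 5: +9 new -> 37 infected
Step 6: +8 new -> 45 infected
Step 7: +6 new -> 51 infected
Step 8: +4 new -> 55 infected
Step 9: +3 new -> 58 infected
Step 10: +2 new -> 60 infected
Step 11: +1 new -> 61 infected
Step 12: +0 new -> 61 infected

Answer: 61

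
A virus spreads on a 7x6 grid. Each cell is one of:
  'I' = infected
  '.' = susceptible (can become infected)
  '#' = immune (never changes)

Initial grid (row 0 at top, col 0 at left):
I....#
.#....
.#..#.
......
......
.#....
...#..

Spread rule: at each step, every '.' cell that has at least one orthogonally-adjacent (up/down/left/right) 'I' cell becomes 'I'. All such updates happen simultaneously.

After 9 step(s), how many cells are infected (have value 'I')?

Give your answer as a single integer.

Answer: 33

Derivation:
Step 0 (initial): 1 infected
Step 1: +2 new -> 3 infected
Step 2: +2 new -> 5 infected
Step 3: +3 new -> 8 infected
Step 4: +5 new -> 13 infected
Step 5: +5 new -> 18 infected
Step 6: +4 new -> 22 infected
Step 7: +5 new -> 27 infected
Step 8: +4 new -> 31 infected
Step 9: +2 new -> 33 infected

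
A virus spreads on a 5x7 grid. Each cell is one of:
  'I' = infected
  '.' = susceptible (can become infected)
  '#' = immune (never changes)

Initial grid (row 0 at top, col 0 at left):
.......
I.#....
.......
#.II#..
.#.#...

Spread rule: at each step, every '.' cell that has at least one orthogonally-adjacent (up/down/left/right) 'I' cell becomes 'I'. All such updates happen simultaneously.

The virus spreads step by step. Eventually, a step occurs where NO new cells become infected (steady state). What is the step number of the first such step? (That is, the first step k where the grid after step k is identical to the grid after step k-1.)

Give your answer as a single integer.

Step 0 (initial): 3 infected
Step 1: +7 new -> 10 infected
Step 2: +4 new -> 14 infected
Step 3: +4 new -> 18 infected
Step 4: +4 new -> 22 infected
Step 5: +4 new -> 26 infected
Step 6: +3 new -> 29 infected
Step 7: +0 new -> 29 infected

Answer: 7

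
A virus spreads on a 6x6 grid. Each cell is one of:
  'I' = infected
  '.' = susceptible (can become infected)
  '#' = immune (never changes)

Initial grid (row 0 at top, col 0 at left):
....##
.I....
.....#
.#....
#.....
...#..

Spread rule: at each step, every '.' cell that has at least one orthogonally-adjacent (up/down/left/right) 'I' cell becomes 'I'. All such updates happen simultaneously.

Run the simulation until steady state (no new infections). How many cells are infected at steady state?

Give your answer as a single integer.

Answer: 30

Derivation:
Step 0 (initial): 1 infected
Step 1: +4 new -> 5 infected
Step 2: +5 new -> 10 infected
Step 3: +5 new -> 15 infected
Step 4: +4 new -> 19 infected
Step 5: +4 new -> 23 infected
Step 6: +3 new -> 26 infected
Step 7: +3 new -> 29 infected
Step 8: +1 new -> 30 infected
Step 9: +0 new -> 30 infected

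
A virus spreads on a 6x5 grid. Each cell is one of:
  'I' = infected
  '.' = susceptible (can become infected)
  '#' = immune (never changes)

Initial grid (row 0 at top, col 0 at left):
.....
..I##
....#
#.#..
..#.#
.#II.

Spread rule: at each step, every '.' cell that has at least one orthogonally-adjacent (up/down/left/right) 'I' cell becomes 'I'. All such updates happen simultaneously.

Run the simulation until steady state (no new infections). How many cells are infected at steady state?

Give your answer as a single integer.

Step 0 (initial): 3 infected
Step 1: +5 new -> 8 infected
Step 2: +6 new -> 14 infected
Step 3: +5 new -> 19 infected
Step 4: +1 new -> 20 infected
Step 5: +1 new -> 21 infected
Step 6: +1 new -> 22 infected
Step 7: +0 new -> 22 infected

Answer: 22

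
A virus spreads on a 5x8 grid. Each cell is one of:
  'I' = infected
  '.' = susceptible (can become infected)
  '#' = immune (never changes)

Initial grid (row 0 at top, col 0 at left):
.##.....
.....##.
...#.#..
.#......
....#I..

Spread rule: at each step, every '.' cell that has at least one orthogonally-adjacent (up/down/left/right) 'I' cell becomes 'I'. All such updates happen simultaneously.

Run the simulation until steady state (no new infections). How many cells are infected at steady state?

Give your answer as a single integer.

Step 0 (initial): 1 infected
Step 1: +2 new -> 3 infected
Step 2: +3 new -> 6 infected
Step 3: +4 new -> 10 infected
Step 4: +4 new -> 14 infected
Step 5: +5 new -> 19 infected
Step 6: +6 new -> 25 infected
Step 7: +4 new -> 29 infected
Step 8: +2 new -> 31 infected
Step 9: +1 new -> 32 infected
Step 10: +0 new -> 32 infected

Answer: 32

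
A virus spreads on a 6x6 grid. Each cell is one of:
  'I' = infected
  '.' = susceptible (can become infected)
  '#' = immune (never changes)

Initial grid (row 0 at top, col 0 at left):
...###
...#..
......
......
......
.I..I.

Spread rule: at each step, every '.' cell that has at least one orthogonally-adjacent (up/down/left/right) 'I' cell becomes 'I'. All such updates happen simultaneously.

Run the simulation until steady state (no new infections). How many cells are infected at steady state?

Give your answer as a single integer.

Answer: 32

Derivation:
Step 0 (initial): 2 infected
Step 1: +6 new -> 8 infected
Step 2: +6 new -> 14 infected
Step 3: +6 new -> 20 infected
Step 4: +6 new -> 26 infected
Step 5: +4 new -> 30 infected
Step 6: +2 new -> 32 infected
Step 7: +0 new -> 32 infected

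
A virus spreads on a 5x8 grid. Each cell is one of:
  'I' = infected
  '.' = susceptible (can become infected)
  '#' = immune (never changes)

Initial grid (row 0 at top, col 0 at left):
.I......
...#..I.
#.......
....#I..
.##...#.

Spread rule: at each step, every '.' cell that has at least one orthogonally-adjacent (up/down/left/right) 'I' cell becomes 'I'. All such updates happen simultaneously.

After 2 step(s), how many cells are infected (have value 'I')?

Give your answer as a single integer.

Answer: 24

Derivation:
Step 0 (initial): 3 infected
Step 1: +10 new -> 13 infected
Step 2: +11 new -> 24 infected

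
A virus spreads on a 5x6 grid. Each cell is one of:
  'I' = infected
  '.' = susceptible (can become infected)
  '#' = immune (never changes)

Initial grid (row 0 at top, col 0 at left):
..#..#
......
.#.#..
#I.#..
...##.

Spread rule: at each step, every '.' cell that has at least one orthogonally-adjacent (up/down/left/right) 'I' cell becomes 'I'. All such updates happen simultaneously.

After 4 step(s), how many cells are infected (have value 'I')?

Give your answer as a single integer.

Answer: 9

Derivation:
Step 0 (initial): 1 infected
Step 1: +2 new -> 3 infected
Step 2: +3 new -> 6 infected
Step 3: +1 new -> 7 infected
Step 4: +2 new -> 9 infected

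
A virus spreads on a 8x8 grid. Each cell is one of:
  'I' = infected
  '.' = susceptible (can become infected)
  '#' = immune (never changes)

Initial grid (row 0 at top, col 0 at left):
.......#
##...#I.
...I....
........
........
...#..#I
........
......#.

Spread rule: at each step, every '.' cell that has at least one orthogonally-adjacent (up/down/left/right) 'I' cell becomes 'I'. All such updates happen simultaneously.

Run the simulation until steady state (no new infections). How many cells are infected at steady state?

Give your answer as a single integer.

Step 0 (initial): 3 infected
Step 1: +9 new -> 12 infected
Step 2: +15 new -> 27 infected
Step 3: +9 new -> 36 infected
Step 4: +8 new -> 44 infected
Step 5: +6 new -> 50 infected
Step 6: +4 new -> 54 infected
Step 7: +2 new -> 56 infected
Step 8: +1 new -> 57 infected
Step 9: +0 new -> 57 infected

Answer: 57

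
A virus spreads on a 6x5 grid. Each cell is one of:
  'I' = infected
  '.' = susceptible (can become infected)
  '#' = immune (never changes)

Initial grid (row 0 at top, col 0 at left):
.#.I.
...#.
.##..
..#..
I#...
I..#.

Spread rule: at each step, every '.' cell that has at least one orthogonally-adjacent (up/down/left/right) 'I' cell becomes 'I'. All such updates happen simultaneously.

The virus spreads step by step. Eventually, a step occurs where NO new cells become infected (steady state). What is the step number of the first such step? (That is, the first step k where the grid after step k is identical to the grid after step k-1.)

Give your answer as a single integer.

Step 0 (initial): 3 infected
Step 1: +4 new -> 7 infected
Step 2: +5 new -> 12 infected
Step 3: +4 new -> 16 infected
Step 4: +4 new -> 20 infected
Step 5: +2 new -> 22 infected
Step 6: +1 new -> 23 infected
Step 7: +0 new -> 23 infected

Answer: 7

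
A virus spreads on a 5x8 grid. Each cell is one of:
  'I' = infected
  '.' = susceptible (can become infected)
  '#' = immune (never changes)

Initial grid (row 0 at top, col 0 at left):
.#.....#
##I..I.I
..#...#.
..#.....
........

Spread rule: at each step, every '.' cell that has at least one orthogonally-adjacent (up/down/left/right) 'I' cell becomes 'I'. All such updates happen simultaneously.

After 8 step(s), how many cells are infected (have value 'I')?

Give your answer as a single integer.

Answer: 31

Derivation:
Step 0 (initial): 3 infected
Step 1: +7 new -> 10 infected
Step 2: +7 new -> 17 infected
Step 3: +5 new -> 22 infected
Step 4: +3 new -> 25 infected
Step 5: +1 new -> 26 infected
Step 6: +1 new -> 27 infected
Step 7: +2 new -> 29 infected
Step 8: +2 new -> 31 infected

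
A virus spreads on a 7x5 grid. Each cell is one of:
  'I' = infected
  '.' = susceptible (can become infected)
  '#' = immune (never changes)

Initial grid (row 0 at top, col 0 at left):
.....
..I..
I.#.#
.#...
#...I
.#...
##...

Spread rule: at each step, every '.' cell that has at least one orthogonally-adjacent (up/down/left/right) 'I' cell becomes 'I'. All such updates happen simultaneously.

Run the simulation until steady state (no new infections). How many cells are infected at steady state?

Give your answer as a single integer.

Step 0 (initial): 3 infected
Step 1: +9 new -> 12 infected
Step 2: +9 new -> 21 infected
Step 3: +5 new -> 26 infected
Step 4: +1 new -> 27 infected
Step 5: +0 new -> 27 infected

Answer: 27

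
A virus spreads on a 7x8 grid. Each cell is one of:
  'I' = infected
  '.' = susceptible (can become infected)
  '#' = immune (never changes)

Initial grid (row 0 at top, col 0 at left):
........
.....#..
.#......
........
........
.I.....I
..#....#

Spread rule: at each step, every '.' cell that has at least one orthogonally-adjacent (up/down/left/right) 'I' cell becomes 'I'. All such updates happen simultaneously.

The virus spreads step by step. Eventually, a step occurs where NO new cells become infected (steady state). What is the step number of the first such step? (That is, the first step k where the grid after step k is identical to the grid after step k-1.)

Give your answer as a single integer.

Step 0 (initial): 2 infected
Step 1: +6 new -> 8 infected
Step 2: +9 new -> 17 infected
Step 3: +9 new -> 26 infected
Step 4: +8 new -> 34 infected
Step 5: +7 new -> 41 infected
Step 6: +6 new -> 47 infected
Step 7: +4 new -> 51 infected
Step 8: +1 new -> 52 infected
Step 9: +0 new -> 52 infected

Answer: 9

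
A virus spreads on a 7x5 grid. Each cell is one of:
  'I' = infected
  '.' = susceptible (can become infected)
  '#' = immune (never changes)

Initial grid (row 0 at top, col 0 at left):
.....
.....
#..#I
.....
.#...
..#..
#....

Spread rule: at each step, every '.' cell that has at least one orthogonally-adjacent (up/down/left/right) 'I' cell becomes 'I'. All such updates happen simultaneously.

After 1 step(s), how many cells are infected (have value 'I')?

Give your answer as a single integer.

Step 0 (initial): 1 infected
Step 1: +2 new -> 3 infected

Answer: 3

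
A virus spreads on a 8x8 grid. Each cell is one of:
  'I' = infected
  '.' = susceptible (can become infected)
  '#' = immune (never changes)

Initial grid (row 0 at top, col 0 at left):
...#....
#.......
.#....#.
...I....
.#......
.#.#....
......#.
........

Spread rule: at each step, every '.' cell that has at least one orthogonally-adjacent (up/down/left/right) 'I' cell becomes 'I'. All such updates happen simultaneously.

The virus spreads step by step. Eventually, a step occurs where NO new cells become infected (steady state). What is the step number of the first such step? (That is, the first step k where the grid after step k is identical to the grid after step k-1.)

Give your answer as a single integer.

Answer: 9

Derivation:
Step 0 (initial): 1 infected
Step 1: +4 new -> 5 infected
Step 2: +7 new -> 12 infected
Step 3: +8 new -> 20 infected
Step 4: +11 new -> 31 infected
Step 5: +12 new -> 43 infected
Step 6: +8 new -> 51 infected
Step 7: +4 new -> 55 infected
Step 8: +1 new -> 56 infected
Step 9: +0 new -> 56 infected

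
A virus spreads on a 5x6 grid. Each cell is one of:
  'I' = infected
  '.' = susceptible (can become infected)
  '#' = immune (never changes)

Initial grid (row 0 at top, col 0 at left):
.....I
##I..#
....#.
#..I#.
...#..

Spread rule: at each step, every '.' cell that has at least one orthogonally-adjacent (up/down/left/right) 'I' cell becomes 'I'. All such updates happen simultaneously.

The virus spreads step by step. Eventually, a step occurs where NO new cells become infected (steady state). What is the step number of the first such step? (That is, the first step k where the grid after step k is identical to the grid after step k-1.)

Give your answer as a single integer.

Answer: 5

Derivation:
Step 0 (initial): 3 infected
Step 1: +6 new -> 9 infected
Step 2: +6 new -> 15 infected
Step 3: +3 new -> 18 infected
Step 4: +1 new -> 19 infected
Step 5: +0 new -> 19 infected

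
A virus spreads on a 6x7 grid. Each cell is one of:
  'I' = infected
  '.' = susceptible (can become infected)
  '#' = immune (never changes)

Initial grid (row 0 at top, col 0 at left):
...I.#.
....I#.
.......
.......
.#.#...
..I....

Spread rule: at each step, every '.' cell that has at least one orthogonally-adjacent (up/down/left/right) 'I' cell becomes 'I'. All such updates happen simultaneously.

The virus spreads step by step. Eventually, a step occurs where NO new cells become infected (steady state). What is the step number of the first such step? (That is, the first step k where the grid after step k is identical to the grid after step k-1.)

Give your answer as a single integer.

Answer: 6

Derivation:
Step 0 (initial): 3 infected
Step 1: +7 new -> 10 infected
Step 2: +8 new -> 18 infected
Step 3: +10 new -> 28 infected
Step 4: +7 new -> 35 infected
Step 5: +3 new -> 38 infected
Step 6: +0 new -> 38 infected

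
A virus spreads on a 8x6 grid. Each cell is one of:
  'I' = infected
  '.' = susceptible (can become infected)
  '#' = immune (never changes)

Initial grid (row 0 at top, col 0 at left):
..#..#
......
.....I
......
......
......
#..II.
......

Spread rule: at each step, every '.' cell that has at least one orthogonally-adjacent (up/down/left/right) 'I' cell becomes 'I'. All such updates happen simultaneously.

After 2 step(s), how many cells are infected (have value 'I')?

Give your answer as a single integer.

Step 0 (initial): 3 infected
Step 1: +9 new -> 12 infected
Step 2: +11 new -> 23 infected

Answer: 23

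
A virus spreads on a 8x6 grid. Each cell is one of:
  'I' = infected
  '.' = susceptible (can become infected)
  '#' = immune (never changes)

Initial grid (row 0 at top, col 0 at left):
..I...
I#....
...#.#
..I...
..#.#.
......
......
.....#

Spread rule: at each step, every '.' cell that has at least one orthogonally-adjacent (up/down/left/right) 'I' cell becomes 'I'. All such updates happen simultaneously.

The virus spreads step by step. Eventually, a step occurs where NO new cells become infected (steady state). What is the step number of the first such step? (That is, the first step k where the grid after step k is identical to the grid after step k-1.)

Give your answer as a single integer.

Answer: 7

Derivation:
Step 0 (initial): 3 infected
Step 1: +8 new -> 11 infected
Step 2: +7 new -> 18 infected
Step 3: +7 new -> 25 infected
Step 4: +7 new -> 32 infected
Step 5: +6 new -> 38 infected
Step 6: +4 new -> 42 infected
Step 7: +0 new -> 42 infected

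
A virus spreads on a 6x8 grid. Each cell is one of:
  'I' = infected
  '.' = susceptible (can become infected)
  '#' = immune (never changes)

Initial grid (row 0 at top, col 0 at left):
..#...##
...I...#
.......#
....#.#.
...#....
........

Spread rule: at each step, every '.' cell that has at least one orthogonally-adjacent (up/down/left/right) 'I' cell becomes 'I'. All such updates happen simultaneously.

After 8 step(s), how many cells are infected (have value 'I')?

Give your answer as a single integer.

Step 0 (initial): 1 infected
Step 1: +4 new -> 5 infected
Step 2: +6 new -> 11 infected
Step 3: +7 new -> 18 infected
Step 4: +6 new -> 24 infected
Step 5: +4 new -> 28 infected
Step 6: +6 new -> 34 infected
Step 7: +4 new -> 38 infected
Step 8: +2 new -> 40 infected

Answer: 40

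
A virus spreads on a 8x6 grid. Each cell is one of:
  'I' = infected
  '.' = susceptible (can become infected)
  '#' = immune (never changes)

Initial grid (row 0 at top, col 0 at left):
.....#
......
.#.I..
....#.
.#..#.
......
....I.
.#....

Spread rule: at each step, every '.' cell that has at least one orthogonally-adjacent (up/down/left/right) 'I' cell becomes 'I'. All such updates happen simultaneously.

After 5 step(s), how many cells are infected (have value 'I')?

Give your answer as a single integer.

Answer: 42

Derivation:
Step 0 (initial): 2 infected
Step 1: +8 new -> 10 infected
Step 2: +11 new -> 21 infected
Step 3: +11 new -> 32 infected
Step 4: +5 new -> 37 infected
Step 5: +5 new -> 42 infected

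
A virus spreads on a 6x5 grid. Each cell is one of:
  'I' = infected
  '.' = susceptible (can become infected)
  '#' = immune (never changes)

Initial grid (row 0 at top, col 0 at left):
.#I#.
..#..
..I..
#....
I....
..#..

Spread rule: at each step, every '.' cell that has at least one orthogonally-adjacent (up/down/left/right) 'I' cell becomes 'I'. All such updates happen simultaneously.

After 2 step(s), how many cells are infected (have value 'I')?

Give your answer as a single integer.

Answer: 16

Derivation:
Step 0 (initial): 3 infected
Step 1: +5 new -> 8 infected
Step 2: +8 new -> 16 infected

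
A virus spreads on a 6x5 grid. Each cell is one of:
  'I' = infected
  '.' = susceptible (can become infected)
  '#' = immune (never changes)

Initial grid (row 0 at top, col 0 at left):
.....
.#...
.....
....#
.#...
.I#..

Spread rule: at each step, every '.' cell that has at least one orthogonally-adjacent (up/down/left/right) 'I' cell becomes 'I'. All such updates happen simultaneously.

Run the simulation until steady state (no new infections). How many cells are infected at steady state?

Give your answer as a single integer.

Step 0 (initial): 1 infected
Step 1: +1 new -> 2 infected
Step 2: +1 new -> 3 infected
Step 3: +1 new -> 4 infected
Step 4: +2 new -> 6 infected
Step 5: +3 new -> 9 infected
Step 6: +4 new -> 13 infected
Step 7: +4 new -> 17 infected
Step 8: +5 new -> 22 infected
Step 9: +3 new -> 25 infected
Step 10: +1 new -> 26 infected
Step 11: +0 new -> 26 infected

Answer: 26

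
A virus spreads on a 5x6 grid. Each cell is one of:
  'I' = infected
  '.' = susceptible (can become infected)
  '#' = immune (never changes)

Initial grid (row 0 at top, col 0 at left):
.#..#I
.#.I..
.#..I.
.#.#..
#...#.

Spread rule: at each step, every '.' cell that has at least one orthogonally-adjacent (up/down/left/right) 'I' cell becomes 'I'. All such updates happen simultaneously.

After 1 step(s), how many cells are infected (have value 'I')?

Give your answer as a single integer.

Answer: 10

Derivation:
Step 0 (initial): 3 infected
Step 1: +7 new -> 10 infected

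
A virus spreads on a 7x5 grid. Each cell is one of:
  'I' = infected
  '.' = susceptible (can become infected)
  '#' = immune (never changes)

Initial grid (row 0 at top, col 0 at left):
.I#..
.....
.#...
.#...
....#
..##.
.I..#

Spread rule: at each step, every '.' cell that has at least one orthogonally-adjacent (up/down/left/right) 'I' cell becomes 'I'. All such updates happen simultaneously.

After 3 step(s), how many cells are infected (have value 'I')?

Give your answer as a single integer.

Answer: 17

Derivation:
Step 0 (initial): 2 infected
Step 1: +5 new -> 7 infected
Step 2: +5 new -> 12 infected
Step 3: +5 new -> 17 infected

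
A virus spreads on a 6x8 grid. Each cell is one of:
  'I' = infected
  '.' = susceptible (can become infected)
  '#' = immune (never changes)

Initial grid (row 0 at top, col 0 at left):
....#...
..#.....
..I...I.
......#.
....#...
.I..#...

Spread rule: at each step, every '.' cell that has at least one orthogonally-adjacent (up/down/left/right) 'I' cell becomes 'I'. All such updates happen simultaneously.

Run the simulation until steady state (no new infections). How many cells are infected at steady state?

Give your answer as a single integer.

Answer: 43

Derivation:
Step 0 (initial): 3 infected
Step 1: +9 new -> 12 infected
Step 2: +14 new -> 26 infected
Step 3: +11 new -> 37 infected
Step 4: +5 new -> 42 infected
Step 5: +1 new -> 43 infected
Step 6: +0 new -> 43 infected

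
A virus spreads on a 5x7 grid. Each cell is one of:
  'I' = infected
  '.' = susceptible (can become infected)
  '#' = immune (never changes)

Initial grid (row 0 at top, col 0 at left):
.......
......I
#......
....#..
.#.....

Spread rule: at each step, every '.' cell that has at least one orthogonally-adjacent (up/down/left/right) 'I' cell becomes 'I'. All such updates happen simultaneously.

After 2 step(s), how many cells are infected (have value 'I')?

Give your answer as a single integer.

Answer: 8

Derivation:
Step 0 (initial): 1 infected
Step 1: +3 new -> 4 infected
Step 2: +4 new -> 8 infected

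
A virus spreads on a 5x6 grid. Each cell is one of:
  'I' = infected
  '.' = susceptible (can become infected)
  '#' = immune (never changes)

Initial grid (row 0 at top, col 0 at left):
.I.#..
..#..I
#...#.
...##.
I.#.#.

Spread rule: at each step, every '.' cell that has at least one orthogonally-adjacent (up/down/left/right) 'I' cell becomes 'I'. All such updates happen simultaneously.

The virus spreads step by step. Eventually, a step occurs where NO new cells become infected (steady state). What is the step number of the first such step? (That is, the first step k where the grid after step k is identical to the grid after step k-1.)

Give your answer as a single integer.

Answer: 4

Derivation:
Step 0 (initial): 3 infected
Step 1: +8 new -> 11 infected
Step 2: +6 new -> 17 infected
Step 3: +4 new -> 21 infected
Step 4: +0 new -> 21 infected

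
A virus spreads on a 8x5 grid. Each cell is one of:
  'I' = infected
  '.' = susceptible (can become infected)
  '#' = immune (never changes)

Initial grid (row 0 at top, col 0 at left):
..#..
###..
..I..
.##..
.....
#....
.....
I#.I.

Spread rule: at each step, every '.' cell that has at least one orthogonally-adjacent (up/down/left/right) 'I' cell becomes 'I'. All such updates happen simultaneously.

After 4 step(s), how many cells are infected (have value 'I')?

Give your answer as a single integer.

Step 0 (initial): 3 infected
Step 1: +6 new -> 9 infected
Step 2: +8 new -> 17 infected
Step 3: +8 new -> 25 infected
Step 4: +5 new -> 30 infected

Answer: 30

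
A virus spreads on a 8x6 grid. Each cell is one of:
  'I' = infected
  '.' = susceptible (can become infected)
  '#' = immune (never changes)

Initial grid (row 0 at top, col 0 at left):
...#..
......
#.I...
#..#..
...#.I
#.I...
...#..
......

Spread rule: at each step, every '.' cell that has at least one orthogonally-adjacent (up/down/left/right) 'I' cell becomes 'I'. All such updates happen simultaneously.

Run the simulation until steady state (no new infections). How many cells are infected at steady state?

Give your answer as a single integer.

Step 0 (initial): 3 infected
Step 1: +11 new -> 14 infected
Step 2: +12 new -> 26 infected
Step 3: +10 new -> 36 infected
Step 4: +5 new -> 41 infected
Step 5: +0 new -> 41 infected

Answer: 41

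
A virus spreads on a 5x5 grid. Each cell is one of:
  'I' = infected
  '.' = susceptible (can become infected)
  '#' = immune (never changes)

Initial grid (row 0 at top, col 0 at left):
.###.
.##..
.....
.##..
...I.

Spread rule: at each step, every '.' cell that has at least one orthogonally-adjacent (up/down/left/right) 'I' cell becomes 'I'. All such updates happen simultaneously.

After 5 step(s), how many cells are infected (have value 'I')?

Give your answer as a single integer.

Step 0 (initial): 1 infected
Step 1: +3 new -> 4 infected
Step 2: +3 new -> 7 infected
Step 3: +4 new -> 11 infected
Step 4: +3 new -> 14 infected
Step 5: +2 new -> 16 infected

Answer: 16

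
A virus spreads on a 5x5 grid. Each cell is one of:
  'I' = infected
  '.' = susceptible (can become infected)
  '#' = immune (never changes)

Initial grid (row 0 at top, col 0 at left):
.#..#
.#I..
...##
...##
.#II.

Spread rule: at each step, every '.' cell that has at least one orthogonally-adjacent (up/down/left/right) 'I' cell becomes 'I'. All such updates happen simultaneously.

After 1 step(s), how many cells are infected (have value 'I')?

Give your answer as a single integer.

Answer: 8

Derivation:
Step 0 (initial): 3 infected
Step 1: +5 new -> 8 infected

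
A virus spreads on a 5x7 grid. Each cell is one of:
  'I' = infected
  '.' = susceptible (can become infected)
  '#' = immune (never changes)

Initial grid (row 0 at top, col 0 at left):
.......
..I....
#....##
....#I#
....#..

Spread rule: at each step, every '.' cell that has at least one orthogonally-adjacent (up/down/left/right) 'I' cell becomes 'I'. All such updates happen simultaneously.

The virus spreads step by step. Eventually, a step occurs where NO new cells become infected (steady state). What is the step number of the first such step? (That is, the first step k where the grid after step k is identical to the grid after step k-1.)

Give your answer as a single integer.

Step 0 (initial): 2 infected
Step 1: +5 new -> 7 infected
Step 2: +8 new -> 15 infected
Step 3: +7 new -> 22 infected
Step 4: +5 new -> 27 infected
Step 5: +2 new -> 29 infected
Step 6: +0 new -> 29 infected

Answer: 6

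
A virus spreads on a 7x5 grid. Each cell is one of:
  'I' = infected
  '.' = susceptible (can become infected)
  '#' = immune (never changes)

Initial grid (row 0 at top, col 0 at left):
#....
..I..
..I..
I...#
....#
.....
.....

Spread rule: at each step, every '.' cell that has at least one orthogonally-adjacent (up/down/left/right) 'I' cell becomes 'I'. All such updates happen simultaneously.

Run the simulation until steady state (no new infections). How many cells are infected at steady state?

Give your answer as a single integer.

Answer: 32

Derivation:
Step 0 (initial): 3 infected
Step 1: +9 new -> 12 infected
Step 2: +9 new -> 21 infected
Step 3: +5 new -> 26 infected
Step 4: +3 new -> 29 infected
Step 5: +2 new -> 31 infected
Step 6: +1 new -> 32 infected
Step 7: +0 new -> 32 infected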